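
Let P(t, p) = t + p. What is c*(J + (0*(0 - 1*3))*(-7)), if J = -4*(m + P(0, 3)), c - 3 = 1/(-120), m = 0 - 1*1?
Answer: -359/15 ≈ -23.933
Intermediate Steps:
P(t, p) = p + t
m = -1 (m = 0 - 1 = -1)
c = 359/120 (c = 3 + 1/(-120) = 3 - 1/120 = 359/120 ≈ 2.9917)
J = -8 (J = -4*(-1 + (3 + 0)) = -4*(-1 + 3) = -4*2 = -8)
c*(J + (0*(0 - 1*3))*(-7)) = 359*(-8 + (0*(0 - 1*3))*(-7))/120 = 359*(-8 + (0*(0 - 3))*(-7))/120 = 359*(-8 + (0*(-3))*(-7))/120 = 359*(-8 + 0*(-7))/120 = 359*(-8 + 0)/120 = (359/120)*(-8) = -359/15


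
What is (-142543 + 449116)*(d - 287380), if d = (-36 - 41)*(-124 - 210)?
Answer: -80218504326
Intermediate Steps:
d = 25718 (d = -77*(-334) = 25718)
(-142543 + 449116)*(d - 287380) = (-142543 + 449116)*(25718 - 287380) = 306573*(-261662) = -80218504326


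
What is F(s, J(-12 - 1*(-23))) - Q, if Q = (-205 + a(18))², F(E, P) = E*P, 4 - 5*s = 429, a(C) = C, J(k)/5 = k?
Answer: -39644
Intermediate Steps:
J(k) = 5*k
s = -85 (s = ⅘ - ⅕*429 = ⅘ - 429/5 = -85)
Q = 34969 (Q = (-205 + 18)² = (-187)² = 34969)
F(s, J(-12 - 1*(-23))) - Q = -425*(-12 - 1*(-23)) - 1*34969 = -425*(-12 + 23) - 34969 = -425*11 - 34969 = -85*55 - 34969 = -4675 - 34969 = -39644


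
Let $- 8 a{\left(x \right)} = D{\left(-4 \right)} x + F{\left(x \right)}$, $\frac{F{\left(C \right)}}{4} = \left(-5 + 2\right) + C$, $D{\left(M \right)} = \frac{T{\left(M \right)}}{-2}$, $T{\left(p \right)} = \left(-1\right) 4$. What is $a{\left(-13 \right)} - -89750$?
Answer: $\frac{359045}{4} \approx 89761.0$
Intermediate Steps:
$T{\left(p \right)} = -4$
$D{\left(M \right)} = 2$ ($D{\left(M \right)} = - \frac{4}{-2} = \left(-4\right) \left(- \frac{1}{2}\right) = 2$)
$F{\left(C \right)} = -12 + 4 C$ ($F{\left(C \right)} = 4 \left(\left(-5 + 2\right) + C\right) = 4 \left(-3 + C\right) = -12 + 4 C$)
$a{\left(x \right)} = \frac{3}{2} - \frac{3 x}{4}$ ($a{\left(x \right)} = - \frac{2 x + \left(-12 + 4 x\right)}{8} = - \frac{-12 + 6 x}{8} = \frac{3}{2} - \frac{3 x}{4}$)
$a{\left(-13 \right)} - -89750 = \left(\frac{3}{2} - - \frac{39}{4}\right) - -89750 = \left(\frac{3}{2} + \frac{39}{4}\right) + 89750 = \frac{45}{4} + 89750 = \frac{359045}{4}$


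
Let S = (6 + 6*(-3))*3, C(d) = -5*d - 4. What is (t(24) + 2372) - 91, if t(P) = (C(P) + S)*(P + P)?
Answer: -5399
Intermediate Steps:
C(d) = -4 - 5*d
S = -36 (S = (6 - 18)*3 = -12*3 = -36)
t(P) = 2*P*(-40 - 5*P) (t(P) = ((-4 - 5*P) - 36)*(P + P) = (-40 - 5*P)*(2*P) = 2*P*(-40 - 5*P))
(t(24) + 2372) - 91 = (-10*24*(8 + 24) + 2372) - 91 = (-10*24*32 + 2372) - 91 = (-7680 + 2372) - 91 = -5308 - 91 = -5399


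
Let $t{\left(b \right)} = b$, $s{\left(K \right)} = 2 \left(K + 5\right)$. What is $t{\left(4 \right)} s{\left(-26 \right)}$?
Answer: $-168$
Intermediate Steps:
$s{\left(K \right)} = 10 + 2 K$ ($s{\left(K \right)} = 2 \left(5 + K\right) = 10 + 2 K$)
$t{\left(4 \right)} s{\left(-26 \right)} = 4 \left(10 + 2 \left(-26\right)\right) = 4 \left(10 - 52\right) = 4 \left(-42\right) = -168$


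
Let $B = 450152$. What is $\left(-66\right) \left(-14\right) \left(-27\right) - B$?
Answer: $-475100$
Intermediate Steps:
$\left(-66\right) \left(-14\right) \left(-27\right) - B = \left(-66\right) \left(-14\right) \left(-27\right) - 450152 = 924 \left(-27\right) - 450152 = -24948 - 450152 = -475100$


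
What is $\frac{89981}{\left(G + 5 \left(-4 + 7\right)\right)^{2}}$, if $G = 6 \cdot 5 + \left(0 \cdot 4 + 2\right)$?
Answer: $\frac{89981}{2209} \approx 40.734$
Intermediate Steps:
$G = 32$ ($G = 30 + \left(0 + 2\right) = 30 + 2 = 32$)
$\frac{89981}{\left(G + 5 \left(-4 + 7\right)\right)^{2}} = \frac{89981}{\left(32 + 5 \left(-4 + 7\right)\right)^{2}} = \frac{89981}{\left(32 + 5 \cdot 3\right)^{2}} = \frac{89981}{\left(32 + 15\right)^{2}} = \frac{89981}{47^{2}} = \frac{89981}{2209}$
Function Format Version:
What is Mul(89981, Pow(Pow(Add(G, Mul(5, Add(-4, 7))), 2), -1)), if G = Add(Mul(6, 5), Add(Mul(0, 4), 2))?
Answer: Rational(89981, 2209) ≈ 40.734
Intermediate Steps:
G = 32 (G = Add(30, Add(0, 2)) = Add(30, 2) = 32)
Mul(89981, Pow(Pow(Add(G, Mul(5, Add(-4, 7))), 2), -1)) = Mul(89981, Pow(Pow(Add(32, Mul(5, Add(-4, 7))), 2), -1)) = Mul(89981, Pow(Pow(Add(32, Mul(5, 3)), 2), -1)) = Mul(89981, Pow(Pow(Add(32, 15), 2), -1)) = Mul(89981, Pow(Pow(47, 2), -1)) = Mul(89981, Pow(2209, -1)) = Mul(89981, Rational(1, 2209)) = Rational(89981, 2209)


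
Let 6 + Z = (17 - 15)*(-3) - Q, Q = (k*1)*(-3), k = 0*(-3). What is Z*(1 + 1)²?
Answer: -48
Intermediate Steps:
k = 0
Q = 0 (Q = (0*1)*(-3) = 0*(-3) = 0)
Z = -12 (Z = -6 + ((17 - 15)*(-3) - 1*0) = -6 + (2*(-3) + 0) = -6 + (-6 + 0) = -6 - 6 = -12)
Z*(1 + 1)² = -12*(1 + 1)² = -12*2² = -12*4 = -48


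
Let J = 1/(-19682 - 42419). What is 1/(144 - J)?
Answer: 62101/8942545 ≈ 0.0069444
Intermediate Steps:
J = -1/62101 (J = 1/(-62101) = -1/62101 ≈ -1.6103e-5)
1/(144 - J) = 1/(144 - 1*(-1/62101)) = 1/(144 + 1/62101) = 1/(8942545/62101) = 62101/8942545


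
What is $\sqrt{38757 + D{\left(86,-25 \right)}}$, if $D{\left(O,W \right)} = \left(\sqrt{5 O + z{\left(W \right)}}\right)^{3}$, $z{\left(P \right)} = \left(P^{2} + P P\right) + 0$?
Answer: $\sqrt{38757 + 6720 \sqrt{105}} \approx 328.05$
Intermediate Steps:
$z{\left(P \right)} = 2 P^{2}$ ($z{\left(P \right)} = \left(P^{2} + P^{2}\right) + 0 = 2 P^{2} + 0 = 2 P^{2}$)
$D{\left(O,W \right)} = \left(2 W^{2} + 5 O\right)^{\frac{3}{2}}$ ($D{\left(O,W \right)} = \left(\sqrt{5 O + 2 W^{2}}\right)^{3} = \left(\sqrt{2 W^{2} + 5 O}\right)^{3} = \left(2 W^{2} + 5 O\right)^{\frac{3}{2}}$)
$\sqrt{38757 + D{\left(86,-25 \right)}} = \sqrt{38757 + \left(2 \left(-25\right)^{2} + 5 \cdot 86\right)^{\frac{3}{2}}} = \sqrt{38757 + \left(2 \cdot 625 + 430\right)^{\frac{3}{2}}} = \sqrt{38757 + \left(1250 + 430\right)^{\frac{3}{2}}} = \sqrt{38757 + 1680^{\frac{3}{2}}} = \sqrt{38757 + 6720 \sqrt{105}}$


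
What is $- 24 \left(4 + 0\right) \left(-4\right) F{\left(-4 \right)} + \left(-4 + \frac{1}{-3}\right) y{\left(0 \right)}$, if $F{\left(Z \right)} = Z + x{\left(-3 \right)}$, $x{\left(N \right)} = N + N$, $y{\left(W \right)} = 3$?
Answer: $-3853$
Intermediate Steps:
$x{\left(N \right)} = 2 N$
$F{\left(Z \right)} = -6 + Z$ ($F{\left(Z \right)} = Z + 2 \left(-3\right) = Z - 6 = -6 + Z$)
$- 24 \left(4 + 0\right) \left(-4\right) F{\left(-4 \right)} + \left(-4 + \frac{1}{-3}\right) y{\left(0 \right)} = - 24 \left(4 + 0\right) \left(-4\right) \left(-6 - 4\right) + \left(-4 + \frac{1}{-3}\right) 3 = - 24 \cdot 4 \left(-4\right) \left(-10\right) + \left(-4 - \frac{1}{3}\right) 3 = - 24 \left(\left(-16\right) \left(-10\right)\right) - 13 = \left(-24\right) 160 - 13 = -3840 - 13 = -3853$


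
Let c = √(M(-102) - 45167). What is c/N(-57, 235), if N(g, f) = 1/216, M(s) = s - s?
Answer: 6696*I*√47 ≈ 45905.0*I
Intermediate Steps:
M(s) = 0
N(g, f) = 1/216
c = 31*I*√47 (c = √(0 - 45167) = √(-45167) = 31*I*√47 ≈ 212.53*I)
c/N(-57, 235) = (31*I*√47)/(1/216) = (31*I*√47)*216 = 6696*I*√47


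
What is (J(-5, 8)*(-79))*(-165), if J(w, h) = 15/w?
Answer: -39105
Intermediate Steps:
(J(-5, 8)*(-79))*(-165) = ((15/(-5))*(-79))*(-165) = ((15*(-⅕))*(-79))*(-165) = -3*(-79)*(-165) = 237*(-165) = -39105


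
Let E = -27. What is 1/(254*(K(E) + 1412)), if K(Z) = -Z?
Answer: 1/365506 ≈ 2.7359e-6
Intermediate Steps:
1/(254*(K(E) + 1412)) = 1/(254*(-1*(-27) + 1412)) = 1/(254*(27 + 1412)) = 1/(254*1439) = 1/365506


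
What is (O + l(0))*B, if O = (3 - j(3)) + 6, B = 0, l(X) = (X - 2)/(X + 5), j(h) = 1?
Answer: 0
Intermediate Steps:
l(X) = (-2 + X)/(5 + X)
O = 8 (O = (3 - 1*1) + 6 = (3 - 1) + 6 = 2 + 6 = 8)
(O + l(0))*B = (8 + (-2 + 0)/(5 + 0))*0 = (8 - 2/5)*0 = (8 + (⅕)*(-2))*0 = (8 - ⅖)*0 = (38/5)*0 = 0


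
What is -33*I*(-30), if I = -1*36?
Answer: -35640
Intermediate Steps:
I = -36
-33*I*(-30) = -33*(-36)*(-30) = 1188*(-30) = -35640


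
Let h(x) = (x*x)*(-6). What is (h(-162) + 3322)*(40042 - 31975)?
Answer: -1243463514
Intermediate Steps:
h(x) = -6*x² (h(x) = x²*(-6) = -6*x²)
(h(-162) + 3322)*(40042 - 31975) = (-6*(-162)² + 3322)*(40042 - 31975) = (-6*26244 + 3322)*8067 = (-157464 + 3322)*8067 = -154142*8067 = -1243463514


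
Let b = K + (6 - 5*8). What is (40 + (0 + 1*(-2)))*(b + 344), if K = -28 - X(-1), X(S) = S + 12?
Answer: 10298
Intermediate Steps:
X(S) = 12 + S
K = -39 (K = -28 - (12 - 1) = -28 - 1*11 = -28 - 11 = -39)
b = -73 (b = -39 + (6 - 5*8) = -39 + (6 - 40) = -39 - 34 = -73)
(40 + (0 + 1*(-2)))*(b + 344) = (40 + (0 + 1*(-2)))*(-73 + 344) = (40 + (0 - 2))*271 = (40 - 2)*271 = 38*271 = 10298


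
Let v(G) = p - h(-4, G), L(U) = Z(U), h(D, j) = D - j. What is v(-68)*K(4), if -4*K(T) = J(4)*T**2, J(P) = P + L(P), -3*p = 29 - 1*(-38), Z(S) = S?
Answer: 8288/3 ≈ 2762.7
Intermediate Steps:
L(U) = U
p = -67/3 (p = -(29 - 1*(-38))/3 = -(29 + 38)/3 = -1/3*67 = -67/3 ≈ -22.333)
J(P) = 2*P (J(P) = P + P = 2*P)
K(T) = -2*T**2 (K(T) = -2*4*T**2/4 = -2*T**2)
v(G) = -55/3 + G (v(G) = -67/3 - (-4 - G) = -67/3 + (4 + G) = -55/3 + G)
v(-68)*K(4) = (-55/3 - 68)*(-2*4**2) = -(-518)*16/3 = -259/3*(-32) = 8288/3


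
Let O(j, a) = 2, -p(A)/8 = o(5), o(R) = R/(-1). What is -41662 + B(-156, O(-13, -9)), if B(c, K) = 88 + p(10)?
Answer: -41534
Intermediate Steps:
o(R) = -R (o(R) = R*(-1) = -R)
p(A) = 40 (p(A) = -(-8)*5 = -8*(-5) = 40)
B(c, K) = 128 (B(c, K) = 88 + 40 = 128)
-41662 + B(-156, O(-13, -9)) = -41662 + 128 = -41534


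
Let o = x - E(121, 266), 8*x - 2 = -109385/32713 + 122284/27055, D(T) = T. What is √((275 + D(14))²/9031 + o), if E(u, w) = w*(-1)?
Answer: √281759146970937030531215782010/31971553966660 ≈ 16.603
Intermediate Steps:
E(u, w) = -w
x = 2810965747/7080401720 (x = ¼ + (-109385/32713 + 122284/27055)/8 = ¼ + (⅛)*(1040865317/885050215) = ¼ + 1040865317/7080401720 = 2810965747/7080401720 ≈ 0.39701)
o = 1886197823267/7080401720 (o = 2810965747/7080401720 - (-1)*266 = 2810965747/7080401720 - 1*(-266) = 2810965747/7080401720 + 266 = 1886197823267/7080401720 ≈ 266.40)
√((275 + D(14))²/9031 + o) = √((275 + 14)²/9031 + 1886197823267/7080401720) = √(289²*(1/9031) + 1886197823267/7080401720) = √(83521*(1/9031) + 1886197823267/7080401720) = √(83521/9031 + 1886197823267/7080401720) = √(17625614773980397/63943107933320) = √281759146970937030531215782010/31971553966660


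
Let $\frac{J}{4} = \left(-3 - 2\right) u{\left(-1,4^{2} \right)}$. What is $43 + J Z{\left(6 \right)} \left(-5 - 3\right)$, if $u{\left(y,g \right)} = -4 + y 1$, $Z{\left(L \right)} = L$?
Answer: $-4757$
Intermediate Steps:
$u{\left(y,g \right)} = -4 + y$
$J = 100$ ($J = 4 \left(-3 - 2\right) \left(-4 - 1\right) = 4 \left(\left(-5\right) \left(-5\right)\right) = 4 \cdot 25 = 100$)
$43 + J Z{\left(6 \right)} \left(-5 - 3\right) = 43 + 100 \cdot 6 \left(-5 - 3\right) = 43 + 100 \cdot 6 \left(-8\right) = 43 + 100 \left(-48\right) = 43 - 4800 = -4757$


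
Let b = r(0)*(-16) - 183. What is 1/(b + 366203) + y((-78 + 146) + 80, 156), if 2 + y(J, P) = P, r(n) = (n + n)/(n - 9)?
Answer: 56367081/366020 ≈ 154.00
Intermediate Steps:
r(n) = 2*n/(-9 + n) (r(n) = (2*n)/(-9 + n) = 2*n/(-9 + n))
y(J, P) = -2 + P
b = -183 (b = (2*0/(-9 + 0))*(-16) - 183 = (2*0/(-9))*(-16) - 183 = (2*0*(-⅑))*(-16) - 183 = 0*(-16) - 183 = 0 - 183 = -183)
1/(b + 366203) + y((-78 + 146) + 80, 156) = 1/(-183 + 366203) + (-2 + 156) = 1/366020 + 154 = 56367081/366020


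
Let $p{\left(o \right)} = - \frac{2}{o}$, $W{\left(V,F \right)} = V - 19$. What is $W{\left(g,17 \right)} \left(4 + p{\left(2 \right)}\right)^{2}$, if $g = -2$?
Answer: $-189$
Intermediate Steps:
$W{\left(V,F \right)} = -19 + V$ ($W{\left(V,F \right)} = V - 19 = -19 + V$)
$W{\left(g,17 \right)} \left(4 + p{\left(2 \right)}\right)^{2} = \left(-19 - 2\right) \left(4 - \frac{2}{2}\right)^{2} = - 21 \left(4 - 1\right)^{2} = - 21 \cdot 3^{2} = \left(-21\right) 9 = -189$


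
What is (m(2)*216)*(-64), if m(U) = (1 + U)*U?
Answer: -82944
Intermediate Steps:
m(U) = U*(1 + U)
(m(2)*216)*(-64) = ((2*(1 + 2))*216)*(-64) = ((2*3)*216)*(-64) = (6*216)*(-64) = 1296*(-64) = -82944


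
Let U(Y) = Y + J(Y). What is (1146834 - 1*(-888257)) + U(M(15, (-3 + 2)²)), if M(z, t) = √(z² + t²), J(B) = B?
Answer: 2035091 + 2*√226 ≈ 2.0351e+6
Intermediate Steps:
M(z, t) = √(t² + z²)
U(Y) = 2*Y (U(Y) = Y + Y = 2*Y)
(1146834 - 1*(-888257)) + U(M(15, (-3 + 2)²)) = (1146834 - 1*(-888257)) + 2*√(((-3 + 2)²)² + 15²) = (1146834 + 888257) + 2*√(((-1)²)² + 225) = 2035091 + 2*√(1² + 225) = 2035091 + 2*√(1 + 225) = 2035091 + 2*√226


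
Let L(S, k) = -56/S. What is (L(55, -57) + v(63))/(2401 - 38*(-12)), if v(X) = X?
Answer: 3409/157135 ≈ 0.021695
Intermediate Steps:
(L(55, -57) + v(63))/(2401 - 38*(-12)) = (-56/55 + 63)/(2401 - 38*(-12)) = (-56*1/55 + 63)/(2401 + 456) = (-56/55 + 63)/2857 = (3409/55)*(1/2857) = 3409/157135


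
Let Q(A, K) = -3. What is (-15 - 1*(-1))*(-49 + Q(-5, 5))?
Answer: 728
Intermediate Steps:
(-15 - 1*(-1))*(-49 + Q(-5, 5)) = (-15 - 1*(-1))*(-49 - 3) = (-15 + 1)*(-52) = -14*(-52) = 728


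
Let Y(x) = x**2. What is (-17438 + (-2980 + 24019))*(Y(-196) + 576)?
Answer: 140410192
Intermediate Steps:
(-17438 + (-2980 + 24019))*(Y(-196) + 576) = (-17438 + (-2980 + 24019))*((-196)**2 + 576) = (-17438 + 21039)*(38416 + 576) = 3601*38992 = 140410192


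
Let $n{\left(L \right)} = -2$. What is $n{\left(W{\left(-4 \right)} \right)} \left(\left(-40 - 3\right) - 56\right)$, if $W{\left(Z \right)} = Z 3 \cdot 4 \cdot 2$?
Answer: $198$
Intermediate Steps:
$W{\left(Z \right)} = 24 Z$ ($W{\left(Z \right)} = 3 Z 4 \cdot 2 = 12 Z 2 = 24 Z$)
$n{\left(W{\left(-4 \right)} \right)} \left(\left(-40 - 3\right) - 56\right) = - 2 \left(\left(-40 - 3\right) - 56\right) = - 2 \left(-43 - 56\right) = \left(-2\right) \left(-99\right) = 198$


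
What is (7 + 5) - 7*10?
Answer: -58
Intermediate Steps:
(7 + 5) - 7*10 = 12 - 70 = -58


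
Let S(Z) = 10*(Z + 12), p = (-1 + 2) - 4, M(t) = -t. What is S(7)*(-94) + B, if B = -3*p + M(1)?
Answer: -17852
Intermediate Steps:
p = -3 (p = 1 - 4 = -3)
B = 8 (B = -3*(-3) - 1*1 = 9 - 1 = 8)
S(Z) = 120 + 10*Z (S(Z) = 10*(12 + Z) = 120 + 10*Z)
S(7)*(-94) + B = (120 + 10*7)*(-94) + 8 = (120 + 70)*(-94) + 8 = 190*(-94) + 8 = -17860 + 8 = -17852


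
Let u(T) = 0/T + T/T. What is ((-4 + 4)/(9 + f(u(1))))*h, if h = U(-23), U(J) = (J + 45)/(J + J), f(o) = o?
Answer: 0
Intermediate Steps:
u(T) = 1 (u(T) = 0 + 1 = 1)
U(J) = (45 + J)/(2*J) (U(J) = (45 + J)/((2*J)) = (45 + J)*(1/(2*J)) = (45 + J)/(2*J))
h = -11/23 (h = (½)*(45 - 23)/(-23) = (½)*(-1/23)*22 = -11/23 ≈ -0.47826)
((-4 + 4)/(9 + f(u(1))))*h = ((-4 + 4)/(9 + 1))*(-11/23) = (0/10)*(-11/23) = (0*(⅒))*(-11/23) = 0*(-11/23) = 0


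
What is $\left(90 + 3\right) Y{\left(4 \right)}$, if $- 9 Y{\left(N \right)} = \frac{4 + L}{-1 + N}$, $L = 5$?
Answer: $-31$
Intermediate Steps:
$Y{\left(N \right)} = - \frac{1}{-1 + N}$ ($Y{\left(N \right)} = - \frac{\left(4 + 5\right) \frac{1}{-1 + N}}{9} = - \frac{9 \frac{1}{-1 + N}}{9} = - \frac{1}{-1 + N}$)
$\left(90 + 3\right) Y{\left(4 \right)} = \left(90 + 3\right) \left(- \frac{1}{-1 + 4}\right) = 93 \left(- \frac{1}{3}\right) = -31$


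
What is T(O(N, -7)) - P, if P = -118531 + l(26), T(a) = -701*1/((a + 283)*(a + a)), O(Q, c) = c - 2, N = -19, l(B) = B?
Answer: 584467361/4932 ≈ 1.1851e+5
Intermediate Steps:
O(Q, c) = -2 + c
T(a) = -701/(2*a*(283 + a)) (T(a) = -701*1/(2*a*(283 + a)) = -701/(2*a*(283 + a)))
P = -118505 (P = -118531 + 26 = -118505)
T(O(N, -7)) - P = -701/(2*(-2 - 7)*(283 + (-2 - 7))) - 1*(-118505) = -701/2/(-9*(283 - 9)) + 118505 = -701/2*(-⅑)/274 + 118505 = -701/2*(-⅑)*1/274 + 118505 = 701/4932 + 118505 = 584467361/4932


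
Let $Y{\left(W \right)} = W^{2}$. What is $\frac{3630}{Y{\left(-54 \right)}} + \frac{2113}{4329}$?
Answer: $\frac{405107}{233766} \approx 1.733$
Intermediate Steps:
$\frac{3630}{Y{\left(-54 \right)}} + \frac{2113}{4329} = \frac{3630}{\left(-54\right)^{2}} + \frac{2113}{4329} = \frac{3630}{2916} + 2113 \cdot \frac{1}{4329} = 3630 \cdot \frac{1}{2916} + \frac{2113}{4329} = \frac{605}{486} + \frac{2113}{4329} = \frac{405107}{233766}$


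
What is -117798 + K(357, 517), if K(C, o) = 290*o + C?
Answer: 32489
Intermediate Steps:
K(C, o) = C + 290*o
-117798 + K(357, 517) = -117798 + (357 + 290*517) = -117798 + (357 + 149930) = -117798 + 150287 = 32489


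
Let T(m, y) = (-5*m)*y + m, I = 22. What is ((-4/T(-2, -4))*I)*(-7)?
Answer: -44/3 ≈ -14.667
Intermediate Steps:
T(m, y) = m - 5*m*y (T(m, y) = -5*m*y + m = m - 5*m*y)
((-4/T(-2, -4))*I)*(-7) = (-4*(-1/(2*(1 - 5*(-4))))*22)*(-7) = (-4*(-1/(2*(1 + 20)))*22)*(-7) = (-4/((-2*21))*22)*(-7) = (-4/(-42)*22)*(-7) = (-4*(-1/42)*22)*(-7) = ((2/21)*22)*(-7) = (44/21)*(-7) = -44/3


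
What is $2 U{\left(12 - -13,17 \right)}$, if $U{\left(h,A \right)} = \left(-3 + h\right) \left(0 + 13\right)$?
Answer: $572$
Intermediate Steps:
$U{\left(h,A \right)} = -39 + 13 h$ ($U{\left(h,A \right)} = \left(-3 + h\right) 13 = -39 + 13 h$)
$2 U{\left(12 - -13,17 \right)} = 2 \left(-39 + 13 \left(12 - -13\right)\right) = 2 \left(-39 + 13 \left(12 + 13\right)\right) = 2 \left(-39 + 13 \cdot 25\right) = 2 \left(-39 + 325\right) = 2 \cdot 286 = 572$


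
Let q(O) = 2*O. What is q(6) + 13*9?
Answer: 129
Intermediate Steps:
q(6) + 13*9 = 2*6 + 13*9 = 12 + 117 = 129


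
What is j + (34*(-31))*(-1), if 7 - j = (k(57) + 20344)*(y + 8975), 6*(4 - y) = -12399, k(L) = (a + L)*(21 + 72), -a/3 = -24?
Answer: -714442909/2 ≈ -3.5722e+8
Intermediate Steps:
a = 72 (a = -3*(-24) = 72)
k(L) = 6696 + 93*L (k(L) = (72 + L)*(21 + 72) = (72 + L)*93 = 6696 + 93*L)
y = 4141/2 (y = 4 - 1/6*(-12399) = 4 + 4133/2 = 4141/2 ≈ 2070.5)
j = -714445017/2 (j = 7 - ((6696 + 93*57) + 20344)*(4141/2 + 8975) = 7 - ((6696 + 5301) + 20344)*22091/2 = 7 - (11997 + 20344)*22091/2 = 7 - 32341*22091/2 = 7 - 1*714445031/2 = 7 - 714445031/2 = -714445017/2 ≈ -3.5722e+8)
j + (34*(-31))*(-1) = -714445017/2 + (34*(-31))*(-1) = -714445017/2 - 1054*(-1) = -714445017/2 + 1054 = -714442909/2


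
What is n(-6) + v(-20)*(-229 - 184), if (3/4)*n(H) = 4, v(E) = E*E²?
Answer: 9912016/3 ≈ 3.3040e+6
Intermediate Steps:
v(E) = E³
n(H) = 16/3 (n(H) = (4/3)*4 = 16/3)
n(-6) + v(-20)*(-229 - 184) = 16/3 + (-20)³*(-229 - 184) = 16/3 - 8000*(-413) = 16/3 + 3304000 = 9912016/3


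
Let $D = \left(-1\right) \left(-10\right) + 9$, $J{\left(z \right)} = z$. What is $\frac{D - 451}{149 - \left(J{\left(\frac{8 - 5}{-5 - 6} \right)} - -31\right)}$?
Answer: $- \frac{4752}{1301} \approx -3.6526$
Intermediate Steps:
$D = 19$ ($D = 10 + 9 = 19$)
$\frac{D - 451}{149 - \left(J{\left(\frac{8 - 5}{-5 - 6} \right)} - -31\right)} = \frac{19 - 451}{149 - \left(\frac{8 - 5}{-5 - 6} - -31\right)} = - \frac{432}{149 - \left(\frac{3}{-11} + 31\right)} = - \frac{432}{149 - \left(3 \left(- \frac{1}{11}\right) + 31\right)} = - \frac{432}{149 - \left(- \frac{3}{11} + 31\right)} = - \frac{432}{149 - \frac{338}{11}} = - \frac{432}{\frac{1301}{11}} = \left(-432\right) \frac{11}{1301} = - \frac{4752}{1301}$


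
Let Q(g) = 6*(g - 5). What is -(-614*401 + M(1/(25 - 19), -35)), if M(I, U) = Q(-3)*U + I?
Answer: 1467203/6 ≈ 2.4453e+5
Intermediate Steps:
Q(g) = -30 + 6*g (Q(g) = 6*(-5 + g) = -30 + 6*g)
M(I, U) = I - 48*U (M(I, U) = (-30 + 6*(-3))*U + I = (-30 - 18)*U + I = -48*U + I = I - 48*U)
-(-614*401 + M(1/(25 - 19), -35)) = -(-614*401 + (1/(25 - 19) - 48*(-35))) = -(-246214 + (1/6 + 1680)) = -(-246214 + (⅙ + 1680)) = -(-246214 + 10081/6) = -1*(-1467203/6) = 1467203/6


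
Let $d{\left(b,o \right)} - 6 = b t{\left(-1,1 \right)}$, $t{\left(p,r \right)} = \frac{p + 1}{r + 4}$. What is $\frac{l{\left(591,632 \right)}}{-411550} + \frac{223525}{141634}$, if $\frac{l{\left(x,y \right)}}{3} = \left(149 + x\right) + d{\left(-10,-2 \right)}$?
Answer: $\frac{45837368429}{29144736350} \approx 1.5728$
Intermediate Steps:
$t{\left(p,r \right)} = \frac{1 + p}{4 + r}$
$d{\left(b,o \right)} = 6$ ($d{\left(b,o \right)} = 6 + b \frac{1 - 1}{4 + 1} = 6 + b \frac{1}{5} \cdot 0 = 6 + b 0 = 6 + 0 = 6$)
$l{\left(x,y \right)} = 465 + 3 x$ ($l{\left(x,y \right)} = 3 \left(\left(149 + x\right) + 6\right) = 3 \left(155 + x\right) = 465 + 3 x$)
$\frac{l{\left(591,632 \right)}}{-411550} + \frac{223525}{141634} = \frac{465 + 3 \cdot 591}{-411550} + \frac{223525}{141634} = \left(465 + 1773\right) \left(- \frac{1}{411550}\right) + 223525 \cdot \frac{1}{141634} = 2238 \left(- \frac{1}{411550}\right) + \frac{223525}{141634} = - \frac{1119}{205775} + \frac{223525}{141634} = \frac{45837368429}{29144736350}$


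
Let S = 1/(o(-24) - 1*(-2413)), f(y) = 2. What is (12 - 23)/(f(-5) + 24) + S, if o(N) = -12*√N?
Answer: -64023537/151476650 + 24*I*√6/5826025 ≈ -0.42266 + 1.0091e-5*I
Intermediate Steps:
S = 1/(2413 - 24*I*√6) (S = 1/(-24*I*√6 - 1*(-2413)) = 1/(-24*I*√6 + 2413) = 1/(2413 - 24*I*√6) ≈ 0.00041418 + 1.0091e-5*I)
(12 - 23)/(f(-5) + 24) + S = (12 - 23)/(2 + 24) + (2413/5826025 + 24*I*√6/5826025) = -11/26 + (2413/5826025 + 24*I*√6/5826025) = -64023537/151476650 + 24*I*√6/5826025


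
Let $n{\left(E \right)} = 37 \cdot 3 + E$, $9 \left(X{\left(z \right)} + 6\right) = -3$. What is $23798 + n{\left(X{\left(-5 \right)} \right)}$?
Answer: $\frac{71708}{3} \approx 23903.0$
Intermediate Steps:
$X{\left(z \right)} = - \frac{19}{3}$ ($X{\left(z \right)} = -6 + \frac{1}{9} \left(-3\right) = -6 - \frac{1}{3} = - \frac{19}{3}$)
$n{\left(E \right)} = 111 + E$
$23798 + n{\left(X{\left(-5 \right)} \right)} = 23798 + \left(111 - \frac{19}{3}\right) = 23798 + \frac{314}{3} = \frac{71708}{3}$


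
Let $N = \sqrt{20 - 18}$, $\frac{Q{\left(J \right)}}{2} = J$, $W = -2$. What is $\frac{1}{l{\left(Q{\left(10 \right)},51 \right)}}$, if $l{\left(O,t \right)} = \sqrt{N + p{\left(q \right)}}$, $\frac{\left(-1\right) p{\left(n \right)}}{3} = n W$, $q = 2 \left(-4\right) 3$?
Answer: $- \frac{i}{\sqrt{144 - \sqrt{2}}} \approx - 0.083746 i$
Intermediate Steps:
$Q{\left(J \right)} = 2 J$
$q = -24$ ($q = \left(-8\right) 3 = -24$)
$p{\left(n \right)} = 6 n$ ($p{\left(n \right)} = - 3 n \left(-2\right) = - 3 \left(- 2 n\right) = 6 n$)
$N = \sqrt{2} \approx 1.4142$
$l{\left(O,t \right)} = \sqrt{-144 + \sqrt{2}}$ ($l{\left(O,t \right)} = \sqrt{\sqrt{2} + 6 \left(-24\right)} = \sqrt{\sqrt{2} - 144} = \sqrt{-144 + \sqrt{2}}$)
$\frac{1}{l{\left(Q{\left(10 \right)},51 \right)}} = \frac{1}{\sqrt{-144 + \sqrt{2}}}$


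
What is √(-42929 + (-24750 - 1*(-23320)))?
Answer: I*√44359 ≈ 210.62*I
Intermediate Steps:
√(-42929 + (-24750 - 1*(-23320))) = √(-42929 + (-24750 + 23320)) = √(-42929 - 1430) = √(-44359) = I*√44359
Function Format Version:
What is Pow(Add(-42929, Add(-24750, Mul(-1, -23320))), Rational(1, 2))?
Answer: Mul(I, Pow(44359, Rational(1, 2))) ≈ Mul(210.62, I)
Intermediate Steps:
Pow(Add(-42929, Add(-24750, Mul(-1, -23320))), Rational(1, 2)) = Pow(Add(-42929, Add(-24750, 23320)), Rational(1, 2)) = Pow(Add(-42929, -1430), Rational(1, 2)) = Pow(-44359, Rational(1, 2)) = Mul(I, Pow(44359, Rational(1, 2)))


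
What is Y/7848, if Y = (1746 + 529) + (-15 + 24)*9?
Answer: 589/1962 ≈ 0.30020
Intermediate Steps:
Y = 2356 (Y = 2275 + 9*9 = 2275 + 81 = 2356)
Y/7848 = 2356/7848 = 2356*(1/7848) = 589/1962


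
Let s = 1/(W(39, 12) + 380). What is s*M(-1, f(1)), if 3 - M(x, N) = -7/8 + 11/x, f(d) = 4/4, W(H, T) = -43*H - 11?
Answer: -119/10464 ≈ -0.011372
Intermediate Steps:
W(H, T) = -11 - 43*H
f(d) = 1 (f(d) = 4*(¼) = 1)
M(x, N) = 31/8 - 11/x (M(x, N) = 3 - (-7/8 + 11/x) = 3 + (7/8 - 11/x) = 31/8 - 11/x)
s = -1/1308 (s = 1/((-11 - 43*39) + 380) = 1/((-11 - 1677) + 380) = 1/(-1688 + 380) = 1/(-1308) = -1/1308 ≈ -0.00076453)
s*M(-1, f(1)) = -(31/8 - 11/(-1))/1308 = -(31/8 - 11*(-1))/1308 = -(31/8 + 11)/1308 = -1/1308*119/8 = -119/10464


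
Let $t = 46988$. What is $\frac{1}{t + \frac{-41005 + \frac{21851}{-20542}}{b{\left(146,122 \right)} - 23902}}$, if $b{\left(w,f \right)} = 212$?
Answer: $\frac{486639980}{22867081726801} \approx 2.1281 \cdot 10^{-5}$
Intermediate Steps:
$\frac{1}{t + \frac{-41005 + \frac{21851}{-20542}}{b{\left(146,122 \right)} - 23902}} = \frac{1}{46988 + \frac{-41005 + \frac{21851}{-20542}}{212 - 23902}} = \frac{1}{46988 + \frac{-41005 + 21851 \left(- \frac{1}{20542}\right)}{-23690}} = \frac{1}{46988 + \left(-41005 - \frac{21851}{20542}\right) \left(- \frac{1}{23690}\right)} = \frac{1}{46988 - - \frac{842346561}{486639980}} = \frac{1}{46988 + \frac{842346561}{486639980}} = \frac{1}{\frac{22867081726801}{486639980}} = \frac{486639980}{22867081726801}$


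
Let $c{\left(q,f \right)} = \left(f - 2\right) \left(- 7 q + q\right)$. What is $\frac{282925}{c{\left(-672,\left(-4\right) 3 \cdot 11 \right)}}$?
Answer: $- \frac{282925}{540288} \approx -0.52366$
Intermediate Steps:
$c{\left(q,f \right)} = - 6 q \left(-2 + f\right)$ ($c{\left(q,f \right)} = \left(-2 + f\right) \left(- 6 q\right) = - 6 q \left(-2 + f\right)$)
$\frac{282925}{c{\left(-672,\left(-4\right) 3 \cdot 11 \right)}} = \frac{282925}{6 \left(-672\right) \left(2 - \left(-4\right) 3 \cdot 11\right)} = \frac{282925}{6 \left(-672\right) \left(2 - \left(-12\right) 11\right)} = \frac{282925}{6 \left(-672\right) \left(2 - -132\right)} = \frac{282925}{6 \left(-672\right) \left(2 + 132\right)} = \frac{282925}{6 \left(-672\right) 134} = \frac{282925}{-540288} = 282925 \left(- \frac{1}{540288}\right) = - \frac{282925}{540288}$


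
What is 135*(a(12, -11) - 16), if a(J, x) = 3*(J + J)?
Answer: 7560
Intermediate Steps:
a(J, x) = 6*J (a(J, x) = 3*(2*J) = 6*J)
135*(a(12, -11) - 16) = 135*(6*12 - 16) = 135*(72 - 16) = 135*56 = 7560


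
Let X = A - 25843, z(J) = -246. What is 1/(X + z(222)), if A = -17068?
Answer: -1/43157 ≈ -2.3171e-5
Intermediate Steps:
X = -42911 (X = -17068 - 25843 = -42911)
1/(X + z(222)) = 1/(-42911 - 246) = 1/(-43157) = -1/43157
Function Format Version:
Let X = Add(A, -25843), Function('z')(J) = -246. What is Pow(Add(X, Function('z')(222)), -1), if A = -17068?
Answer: Rational(-1, 43157) ≈ -2.3171e-5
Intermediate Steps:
X = -42911 (X = Add(-17068, -25843) = -42911)
Pow(Add(X, Function('z')(222)), -1) = Pow(Add(-42911, -246), -1) = Pow(-43157, -1) = Rational(-1, 43157)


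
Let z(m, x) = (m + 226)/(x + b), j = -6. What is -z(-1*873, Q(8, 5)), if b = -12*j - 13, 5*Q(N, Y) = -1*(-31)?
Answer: 3235/326 ≈ 9.9233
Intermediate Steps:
Q(N, Y) = 31/5 (Q(N, Y) = (-1*(-31))/5 = (⅕)*31 = 31/5)
b = 59 (b = -12*(-6) - 13 = 72 - 13 = 59)
z(m, x) = (226 + m)/(59 + x) (z(m, x) = (m + 226)/(x + 59) = (226 + m)/(59 + x))
-z(-1*873, Q(8, 5)) = -(226 - 1*873)/(59 + 31/5) = -(226 - 873)/326/5 = -5*(-647)/326 = -1*(-3235/326) = 3235/326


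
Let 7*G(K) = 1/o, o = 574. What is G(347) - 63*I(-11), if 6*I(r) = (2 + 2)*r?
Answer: 1856317/4018 ≈ 462.00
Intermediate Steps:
I(r) = 2*r/3 (I(r) = ((2 + 2)*r)/6 = (4*r)/6 = 2*r/3)
G(K) = 1/4018 (G(K) = (1/7)/574 = (1/7)*(1/574) = 1/4018)
G(347) - 63*I(-11) = 1/4018 - 63*(2/3)*(-11) = 1/4018 - 63*(-22)/3 = 1/4018 - 1*(-462) = 1/4018 + 462 = 1856317/4018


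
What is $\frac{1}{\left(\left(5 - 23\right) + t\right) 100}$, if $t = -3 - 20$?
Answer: $- \frac{1}{4100} \approx -0.0002439$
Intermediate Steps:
$t = -23$
$\frac{1}{\left(\left(5 - 23\right) + t\right) 100} = \frac{1}{\left(\left(5 - 23\right) - 23\right) 100} = \frac{1}{\left(-18 - 23\right) 100} = \frac{1}{\left(-41\right) 100} = \frac{1}{-4100} = - \frac{1}{4100}$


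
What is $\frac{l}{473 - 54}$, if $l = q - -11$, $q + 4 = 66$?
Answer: $\frac{73}{419} \approx 0.17422$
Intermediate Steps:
$q = 62$ ($q = -4 + 66 = 62$)
$l = 73$ ($l = 62 - -11 = 62 + 11 = 73$)
$\frac{l}{473 - 54} = \frac{73}{473 - 54} = \frac{73}{419}$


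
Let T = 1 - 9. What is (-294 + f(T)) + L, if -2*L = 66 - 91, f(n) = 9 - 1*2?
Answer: -549/2 ≈ -274.50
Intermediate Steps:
T = -8
f(n) = 7 (f(n) = 9 - 2 = 7)
L = 25/2 (L = -(66 - 91)/2 = -½*(-25) = 25/2 ≈ 12.500)
(-294 + f(T)) + L = (-294 + 7) + 25/2 = -287 + 25/2 = -549/2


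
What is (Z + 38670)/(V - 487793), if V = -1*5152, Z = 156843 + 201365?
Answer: -396878/492945 ≈ -0.80512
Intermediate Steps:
Z = 358208
V = -5152
(Z + 38670)/(V - 487793) = (358208 + 38670)/(-5152 - 487793) = 396878/(-492945) = 396878*(-1/492945) = -396878/492945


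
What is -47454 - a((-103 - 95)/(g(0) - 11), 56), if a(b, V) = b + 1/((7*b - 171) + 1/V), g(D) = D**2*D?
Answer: -119581912/2519 ≈ -47472.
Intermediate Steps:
g(D) = D**3
a(b, V) = b + 1/(-171 + 1/V + 7*b) (a(b, V) = b + 1/((-171 + 7*b) + 1/V) = b + 1/(-171 + 1/V + 7*b))
-47454 - a((-103 - 95)/(g(0) - 11), 56) = -47454 - (56 + (-103 - 95)/(0**3 - 11) - 171*56*(-103 - 95)/(0**3 - 11) + 7*56*((-103 - 95)/(0**3 - 11))**2)/(1 - 171*56 + 7*56*((-103 - 95)/(0**3 - 11))) = -47454 - (56 - 198/(0 - 11) - 171*56*(-198/(0 - 11)) + 7*56*(-198/(0 - 11))**2)/(1 - 9576 + 7*56*(-198/(0 - 11))) = -47454 - (56 - 198/(-11) - 171*56*(-198/(-11)) + 7*56*(-198/(-11))**2)/(1 - 9576 + 7*56*(-198/(-11))) = -47454 - (56 - 198*(-1/11) - 171*56*(-198*(-1/11)) + 7*56*(-198*(-1/11))**2)/(1 - 9576 + 7*56*(-198*(-1/11))) = -47454 - (56 + 18 - 171*56*18 + 7*56*18**2)/(1 - 9576 + 7*56*18) = -47454 - (56 + 18 - 172368 + 7*56*324)/(1 - 9576 + 7056) = -47454 - (56 + 18 - 172368 + 127008)/(-2519) = -47454 - (-1)*(-45286)/2519 = -47454 - 1*45286/2519 = -47454 - 45286/2519 = -119581912/2519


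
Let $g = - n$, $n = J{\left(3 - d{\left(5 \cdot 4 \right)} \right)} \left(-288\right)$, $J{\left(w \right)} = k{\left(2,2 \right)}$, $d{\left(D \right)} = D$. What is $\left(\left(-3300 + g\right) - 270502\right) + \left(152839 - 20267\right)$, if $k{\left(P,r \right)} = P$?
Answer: $-140654$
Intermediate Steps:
$J{\left(w \right)} = 2$
$n = -576$ ($n = 2 \left(-288\right) = -576$)
$g = 576$ ($g = \left(-1\right) \left(-576\right) = 576$)
$\left(\left(-3300 + g\right) - 270502\right) + \left(152839 - 20267\right) = \left(\left(-3300 + 576\right) - 270502\right) + \left(152839 - 20267\right) = \left(-2724 - 270502\right) + 132572 = -273226 + 132572 = -140654$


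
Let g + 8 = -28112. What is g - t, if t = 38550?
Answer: -66670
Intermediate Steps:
g = -28120 (g = -8 - 28112 = -28120)
g - t = -28120 - 1*38550 = -28120 - 38550 = -66670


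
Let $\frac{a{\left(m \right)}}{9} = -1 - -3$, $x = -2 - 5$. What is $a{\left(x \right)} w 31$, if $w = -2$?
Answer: $-1116$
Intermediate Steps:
$x = -7$
$a{\left(m \right)} = 18$ ($a{\left(m \right)} = 9 \left(-1 - -3\right) = 9 \left(-1 + 3\right) = 9 \cdot 2 = 18$)
$a{\left(x \right)} w 31 = 18 \left(-2\right) 31 = \left(-36\right) 31 = -1116$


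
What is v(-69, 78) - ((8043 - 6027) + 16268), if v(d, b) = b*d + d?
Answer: -23735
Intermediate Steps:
v(d, b) = d + b*d
v(-69, 78) - ((8043 - 6027) + 16268) = -69*(1 + 78) - ((8043 - 6027) + 16268) = -69*79 - (2016 + 16268) = -5451 - 1*18284 = -5451 - 18284 = -23735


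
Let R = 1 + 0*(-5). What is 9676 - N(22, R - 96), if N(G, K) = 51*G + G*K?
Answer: 10644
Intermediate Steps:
R = 1 (R = 1 + 0 = 1)
9676 - N(22, R - 96) = 9676 - 22*(51 + (1 - 96)) = 9676 - 22*(51 - 95) = 9676 - 22*(-44) = 9676 - 1*(-968) = 9676 + 968 = 10644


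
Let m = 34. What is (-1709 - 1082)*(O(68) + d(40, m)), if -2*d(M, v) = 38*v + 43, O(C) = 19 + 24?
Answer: 3485959/2 ≈ 1.7430e+6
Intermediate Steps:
O(C) = 43
d(M, v) = -43/2 - 19*v (d(M, v) = -(38*v + 43)/2 = -(43 + 38*v)/2 = -43/2 - 19*v)
(-1709 - 1082)*(O(68) + d(40, m)) = (-1709 - 1082)*(43 + (-43/2 - 19*34)) = -2791*(43 + (-43/2 - 646)) = -2791*(43 - 1335/2) = -2791*(-1249/2) = 3485959/2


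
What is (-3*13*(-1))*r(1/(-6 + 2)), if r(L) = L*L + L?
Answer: -117/16 ≈ -7.3125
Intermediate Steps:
r(L) = L + L² (r(L) = L² + L = L + L²)
(-3*13*(-1))*r(1/(-6 + 2)) = (-3*13*(-1))*((1 + 1/(-6 + 2))/(-6 + 2)) = (-39*(-1))*((1 + 1/(-4))/(-4)) = 39*(-(1 - ¼)/4) = 39*(-¼*¾) = 39*(-3/16) = -117/16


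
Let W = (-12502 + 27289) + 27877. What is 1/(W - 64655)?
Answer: -1/21991 ≈ -4.5473e-5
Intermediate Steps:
W = 42664 (W = 14787 + 27877 = 42664)
1/(W - 64655) = 1/(42664 - 64655) = 1/(-21991) = -1/21991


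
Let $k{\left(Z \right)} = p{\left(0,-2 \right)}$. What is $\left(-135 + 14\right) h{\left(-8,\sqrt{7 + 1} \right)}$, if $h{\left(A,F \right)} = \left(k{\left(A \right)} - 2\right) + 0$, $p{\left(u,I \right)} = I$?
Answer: $484$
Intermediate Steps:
$k{\left(Z \right)} = -2$
$h{\left(A,F \right)} = -4$ ($h{\left(A,F \right)} = \left(-2 - 2\right) + 0 = -4 + 0 = -4$)
$\left(-135 + 14\right) h{\left(-8,\sqrt{7 + 1} \right)} = \left(-135 + 14\right) \left(-4\right) = \left(-121\right) \left(-4\right) = 484$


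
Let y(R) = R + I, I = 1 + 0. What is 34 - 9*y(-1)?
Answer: 34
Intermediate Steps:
I = 1
y(R) = 1 + R (y(R) = R + 1 = 1 + R)
34 - 9*y(-1) = 34 - 9*(1 - 1) = 34 - 9*0 = 34 + 0 = 34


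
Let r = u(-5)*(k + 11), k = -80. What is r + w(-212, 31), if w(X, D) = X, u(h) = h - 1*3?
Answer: 340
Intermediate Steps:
u(h) = -3 + h (u(h) = h - 3 = -3 + h)
r = 552 (r = (-3 - 5)*(-80 + 11) = -8*(-69) = 552)
r + w(-212, 31) = 552 - 212 = 340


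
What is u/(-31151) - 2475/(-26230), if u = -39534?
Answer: 222815109/163418146 ≈ 1.3635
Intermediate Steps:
u/(-31151) - 2475/(-26230) = -39534/(-31151) - 2475/(-26230) = -39534*(-1/31151) - 2475*(-1/26230) = 39534/31151 + 495/5246 = 222815109/163418146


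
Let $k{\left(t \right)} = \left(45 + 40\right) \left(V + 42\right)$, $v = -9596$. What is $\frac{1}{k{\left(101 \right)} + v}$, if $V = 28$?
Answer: $- \frac{1}{3646} \approx -0.00027427$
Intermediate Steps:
$k{\left(t \right)} = 5950$ ($k{\left(t \right)} = \left(45 + 40\right) \left(28 + 42\right) = 85 \cdot 70 = 5950$)
$\frac{1}{k{\left(101 \right)} + v} = \frac{1}{5950 - 9596} = \frac{1}{-3646} = - \frac{1}{3646}$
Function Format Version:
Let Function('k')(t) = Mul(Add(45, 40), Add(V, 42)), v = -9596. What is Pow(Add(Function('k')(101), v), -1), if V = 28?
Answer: Rational(-1, 3646) ≈ -0.00027427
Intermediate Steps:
Function('k')(t) = 5950 (Function('k')(t) = Mul(Add(45, 40), Add(28, 42)) = Mul(85, 70) = 5950)
Pow(Add(Function('k')(101), v), -1) = Pow(Add(5950, -9596), -1) = Pow(-3646, -1) = Rational(-1, 3646)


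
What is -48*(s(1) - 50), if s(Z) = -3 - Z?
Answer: 2592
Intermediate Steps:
-48*(s(1) - 50) = -48*((-3 - 1*1) - 50) = -48*((-3 - 1) - 50) = -48*(-4 - 50) = -48*(-54) = 2592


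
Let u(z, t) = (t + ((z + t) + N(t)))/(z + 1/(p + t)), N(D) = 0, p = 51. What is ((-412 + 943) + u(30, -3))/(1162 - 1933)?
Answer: -255441/370337 ≈ -0.68975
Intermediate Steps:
u(z, t) = (z + 2*t)/(z + 1/(51 + t)) (u(z, t) = (t + ((z + t) + 0))/(z + 1/(51 + t)) = (t + ((t + z) + 0))/(z + 1/(51 + t)) = (t + (t + z))/(z + 1/(51 + t)) = (z + 2*t)/(z + 1/(51 + t)))
((-412 + 943) + u(30, -3))/(1162 - 1933) = ((-412 + 943) + (2*(-3)**2 + 51*30 + 102*(-3) - 3*30)/(1 + 51*30 - 3*30))/(1162 - 1933) = (531 + (2*9 + 1530 - 306 - 90)/(1 + 1530 - 90))/(-771) = (531 + (18 + 1530 - 306 - 90)/1441)*(-1/771) = (531 + (1/1441)*1152)*(-1/771) = (531 + 1152/1441)*(-1/771) = (766323/1441)*(-1/771) = -255441/370337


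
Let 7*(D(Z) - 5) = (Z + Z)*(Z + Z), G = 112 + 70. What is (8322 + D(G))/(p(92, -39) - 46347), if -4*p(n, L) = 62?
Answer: -10902/18545 ≈ -0.58787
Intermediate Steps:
G = 182
p(n, L) = -31/2 (p(n, L) = -¼*62 = -31/2)
D(Z) = 5 + 4*Z²/7 (D(Z) = 5 + ((Z + Z)*(Z + Z))/7 = 5 + ((2*Z)*(2*Z))/7 = 5 + (4*Z²)/7 = 5 + 4*Z²/7)
(8322 + D(G))/(p(92, -39) - 46347) = (8322 + (5 + (4/7)*182²))/(-31/2 - 46347) = (8322 + (5 + (4/7)*33124))/(-92725/2) = (8322 + (5 + 18928))*(-2/92725) = (8322 + 18933)*(-2/92725) = 27255*(-2/92725) = -10902/18545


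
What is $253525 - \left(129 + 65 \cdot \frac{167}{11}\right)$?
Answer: $\frac{2776501}{11} \approx 2.5241 \cdot 10^{5}$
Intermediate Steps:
$253525 - \left(129 + 65 \cdot \frac{167}{11}\right) = 253525 - \left(129 + \frac{10855}{11}\right) = 253525 - \frac{12274}{11} = \frac{2776501}{11}$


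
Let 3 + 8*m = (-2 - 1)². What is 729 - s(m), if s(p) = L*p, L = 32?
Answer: 705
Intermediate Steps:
m = ¾ (m = -3/8 + (-2 - 1)²/8 = -3/8 + (⅛)*(-3)² = -3/8 + (⅛)*9 = -3/8 + 9/8 = ¾ ≈ 0.75000)
s(p) = 32*p
729 - s(m) = 729 - 32*3/4 = 729 - 1*24 = 729 - 24 = 705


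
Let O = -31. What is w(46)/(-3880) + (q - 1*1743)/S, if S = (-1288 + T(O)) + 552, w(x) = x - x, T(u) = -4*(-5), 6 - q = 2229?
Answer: 1983/358 ≈ 5.5391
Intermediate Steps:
q = -2223 (q = 6 - 1*2229 = 6 - 2229 = -2223)
T(u) = 20
w(x) = 0
S = -716 (S = (-1288 + 20) + 552 = -1268 + 552 = -716)
w(46)/(-3880) + (q - 1*1743)/S = 0/(-3880) + (-2223 - 1*1743)/(-716) = 0*(-1/3880) + (-2223 - 1743)*(-1/716) = 0 - 3966*(-1/716) = 0 + 1983/358 = 1983/358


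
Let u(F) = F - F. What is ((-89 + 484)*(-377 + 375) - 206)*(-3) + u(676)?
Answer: 2988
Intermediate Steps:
u(F) = 0
((-89 + 484)*(-377 + 375) - 206)*(-3) + u(676) = ((-89 + 484)*(-377 + 375) - 206)*(-3) + 0 = (395*(-2) - 206)*(-3) + 0 = (-790 - 206)*(-3) + 0 = -996*(-3) + 0 = 2988 + 0 = 2988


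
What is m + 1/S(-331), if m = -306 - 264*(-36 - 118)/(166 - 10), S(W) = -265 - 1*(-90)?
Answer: -103263/2275 ≈ -45.390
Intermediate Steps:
S(W) = -175 (S(W) = -265 + 90 = -175)
m = -590/13 (m = -306 - (-40656)/156 = -306 - 264*(-77/78) = -306 + 3388/13 = -590/13 ≈ -45.385)
m + 1/S(-331) = -590/13 + 1/(-175) = -590/13 - 1/175 = -103263/2275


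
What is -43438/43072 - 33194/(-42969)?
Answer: -218377727/925380384 ≈ -0.23599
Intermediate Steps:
-43438/43072 - 33194/(-42969) = -43438*1/43072 - 33194*(-1/42969) = -21719/21536 + 33194/42969 = -218377727/925380384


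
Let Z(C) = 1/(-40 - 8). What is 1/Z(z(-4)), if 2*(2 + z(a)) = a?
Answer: -48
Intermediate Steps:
z(a) = -2 + a/2
Z(C) = -1/48 (Z(C) = 1/(-48) = -1/48)
1/Z(z(-4)) = 1/(-1/48) = -48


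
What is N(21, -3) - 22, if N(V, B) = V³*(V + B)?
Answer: 166676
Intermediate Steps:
N(V, B) = V³*(B + V)
N(21, -3) - 22 = 21³*(-3 + 21) - 22 = 9261*18 - 22 = 166698 - 22 = 166676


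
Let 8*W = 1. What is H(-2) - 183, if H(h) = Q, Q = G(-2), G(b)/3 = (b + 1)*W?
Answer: -1467/8 ≈ -183.38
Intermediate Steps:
W = 1/8 (W = (1/8)*1 = 1/8 ≈ 0.12500)
G(b) = 3/8 + 3*b/8 (G(b) = 3*((b + 1)*(1/8)) = 3*((1 + b)*(1/8)) = 3*(1/8 + b/8) = 3/8 + 3*b/8)
Q = -3/8 (Q = 3/8 + (3/8)*(-2) = 3/8 - 3/4 = -3/8 ≈ -0.37500)
H(h) = -3/8
H(-2) - 183 = -3/8 - 183 = -1467/8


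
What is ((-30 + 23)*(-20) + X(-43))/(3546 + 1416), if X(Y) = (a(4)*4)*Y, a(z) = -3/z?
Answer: 269/4962 ≈ 0.054212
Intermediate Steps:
X(Y) = -3*Y (X(Y) = (-3/4*4)*Y = -3*Y)
((-30 + 23)*(-20) + X(-43))/(3546 + 1416) = ((-30 + 23)*(-20) - 3*(-43))/(3546 + 1416) = (-7*(-20) + 129)/4962 = (140 + 129)*(1/4962) = 269*(1/4962) = 269/4962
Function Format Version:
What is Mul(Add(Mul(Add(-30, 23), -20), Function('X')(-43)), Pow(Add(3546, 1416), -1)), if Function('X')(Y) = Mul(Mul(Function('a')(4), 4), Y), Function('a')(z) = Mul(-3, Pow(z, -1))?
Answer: Rational(269, 4962) ≈ 0.054212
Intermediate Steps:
Function('X')(Y) = Mul(-3, Y) (Function('X')(Y) = Mul(Mul(Mul(-3, Pow(4, -1)), 4), Y) = Mul(Mul(Mul(-3, Rational(1, 4)), 4), Y) = Mul(Mul(Rational(-3, 4), 4), Y) = Mul(-3, Y))
Mul(Add(Mul(Add(-30, 23), -20), Function('X')(-43)), Pow(Add(3546, 1416), -1)) = Mul(Add(Mul(Add(-30, 23), -20), Mul(-3, -43)), Pow(Add(3546, 1416), -1)) = Mul(Add(Mul(-7, -20), 129), Pow(4962, -1)) = Mul(Add(140, 129), Rational(1, 4962)) = Mul(269, Rational(1, 4962)) = Rational(269, 4962)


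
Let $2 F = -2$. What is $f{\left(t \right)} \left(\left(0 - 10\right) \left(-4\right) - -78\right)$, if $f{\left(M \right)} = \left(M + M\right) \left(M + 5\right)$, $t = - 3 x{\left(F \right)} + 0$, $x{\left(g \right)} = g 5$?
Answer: $70800$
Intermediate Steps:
$F = -1$ ($F = \frac{1}{2} \left(-2\right) = -1$)
$x{\left(g \right)} = 5 g$
$t = 15$ ($t = - 3 \cdot 5 \left(-1\right) + 0 = \left(-3\right) \left(-5\right) + 0 = 15 + 0 = 15$)
$f{\left(M \right)} = 2 M \left(5 + M\right)$
$f{\left(t \right)} \left(\left(0 - 10\right) \left(-4\right) - -78\right) = 2 \cdot 15 \left(5 + 15\right) \left(\left(0 - 10\right) \left(-4\right) - -78\right) = 2 \cdot 15 \cdot 20 \left(\left(-10\right) \left(-4\right) + 78\right) = 600 \left(40 + 78\right) = 600 \cdot 118 = 70800$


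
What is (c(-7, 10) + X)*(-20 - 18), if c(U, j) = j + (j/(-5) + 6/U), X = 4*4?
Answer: -6156/7 ≈ -879.43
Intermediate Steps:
X = 16
c(U, j) = 6/U + 4*j/5 (c(U, j) = j + (j*(-⅕) + 6/U) = j + (-j/5 + 6/U) = j + (6/U - j/5) = 6/U + 4*j/5)
(c(-7, 10) + X)*(-20 - 18) = ((6/(-7) + (⅘)*10) + 16)*(-20 - 18) = ((6*(-⅐) + 8) + 16)*(-38) = ((-6/7 + 8) + 16)*(-38) = (50/7 + 16)*(-38) = (162/7)*(-38) = -6156/7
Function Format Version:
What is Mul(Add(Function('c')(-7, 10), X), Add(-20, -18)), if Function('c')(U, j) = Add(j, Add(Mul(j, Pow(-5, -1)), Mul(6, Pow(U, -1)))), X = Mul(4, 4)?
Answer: Rational(-6156, 7) ≈ -879.43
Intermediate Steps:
X = 16
Function('c')(U, j) = Add(Mul(6, Pow(U, -1)), Mul(Rational(4, 5), j)) (Function('c')(U, j) = Add(j, Add(Mul(j, Rational(-1, 5)), Mul(6, Pow(U, -1)))) = Add(j, Add(Mul(Rational(-1, 5), j), Mul(6, Pow(U, -1)))) = Add(j, Add(Mul(6, Pow(U, -1)), Mul(Rational(-1, 5), j))) = Add(Mul(6, Pow(U, -1)), Mul(Rational(4, 5), j)))
Mul(Add(Function('c')(-7, 10), X), Add(-20, -18)) = Mul(Add(Add(Mul(6, Pow(-7, -1)), Mul(Rational(4, 5), 10)), 16), Add(-20, -18)) = Mul(Add(Add(Mul(6, Rational(-1, 7)), 8), 16), -38) = Mul(Add(Add(Rational(-6, 7), 8), 16), -38) = Mul(Add(Rational(50, 7), 16), -38) = Mul(Rational(162, 7), -38) = Rational(-6156, 7)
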